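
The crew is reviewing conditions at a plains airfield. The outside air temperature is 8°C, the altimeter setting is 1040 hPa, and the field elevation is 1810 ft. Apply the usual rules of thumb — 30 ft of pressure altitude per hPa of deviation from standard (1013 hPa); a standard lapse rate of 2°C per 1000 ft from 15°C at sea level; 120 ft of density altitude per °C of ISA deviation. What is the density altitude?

Pressure altitude = 1810 + (1013 − 1040) × 30 = 1810 + (-810) = 1000 ft.
ISA temperature at 1000 ft = 15 − 2 × (1000/1000) = 13°C.
ISA deviation = 8 − 13 = -5°C.
Density altitude = 1000 + 120 × (-5) = 400 ft.

400 ft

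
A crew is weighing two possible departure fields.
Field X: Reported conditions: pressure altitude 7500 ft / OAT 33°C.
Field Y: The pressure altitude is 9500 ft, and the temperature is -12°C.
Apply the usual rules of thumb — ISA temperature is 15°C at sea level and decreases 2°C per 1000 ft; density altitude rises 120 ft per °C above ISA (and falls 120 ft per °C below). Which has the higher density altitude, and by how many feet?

Field X: ISA temp = 0°C, deviation +33°C, DA = 7500 + 120 × 33 = 11460 ft.
Field Y: ISA temp = -4°C, deviation -8°C, DA = 9500 + 120 × (-8) = 8540 ft.
Field X is higher by 11460 − 8540 = 2920 ft.

Field X by 2920 ft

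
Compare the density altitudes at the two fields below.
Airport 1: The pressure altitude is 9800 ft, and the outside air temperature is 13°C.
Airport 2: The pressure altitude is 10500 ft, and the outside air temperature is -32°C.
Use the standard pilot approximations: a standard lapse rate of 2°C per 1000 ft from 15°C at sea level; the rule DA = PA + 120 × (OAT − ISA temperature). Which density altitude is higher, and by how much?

Airport 1 by 4532 ft

Airport 1: ISA temp = -4.6°C, deviation +17.6°C, DA = 9800 + 120 × 17.6 = 11912 ft.
Airport 2: ISA temp = -6°C, deviation -26°C, DA = 10500 + 120 × (-26) = 7380 ft.
Airport 1 is higher by 11912 − 7380 = 4532 ft.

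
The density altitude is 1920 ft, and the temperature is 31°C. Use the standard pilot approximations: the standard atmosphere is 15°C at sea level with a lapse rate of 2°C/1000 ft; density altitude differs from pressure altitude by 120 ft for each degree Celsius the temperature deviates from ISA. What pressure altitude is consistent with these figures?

0 ft

DA = PA + 120 × (OAT − (15 − 2·PA/1000)) = PA + 120·OAT − 1800 + 0.24·PA = 1.24·PA + 120·OAT − 1800.
So 1.24·PA = 1920 − 120 × 31 + 1800 = 0.
PA = 0 / 1.24 = 0 ft.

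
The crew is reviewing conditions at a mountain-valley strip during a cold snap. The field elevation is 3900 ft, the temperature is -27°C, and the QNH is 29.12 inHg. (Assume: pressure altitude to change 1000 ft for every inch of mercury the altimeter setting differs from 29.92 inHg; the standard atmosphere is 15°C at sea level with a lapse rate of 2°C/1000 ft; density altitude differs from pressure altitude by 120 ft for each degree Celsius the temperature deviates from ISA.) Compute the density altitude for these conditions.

Pressure altitude = 3900 + (29.92 − 29.12) × 1000 = 3900 + (+800) = 4700 ft.
ISA temperature at 4700 ft = 15 − 2 × (4700/1000) = 5.6°C.
ISA deviation = -27 − 5.6 = -32.6°C.
Density altitude = 4700 + 120 × (-32.6) = 788 ft.

788 ft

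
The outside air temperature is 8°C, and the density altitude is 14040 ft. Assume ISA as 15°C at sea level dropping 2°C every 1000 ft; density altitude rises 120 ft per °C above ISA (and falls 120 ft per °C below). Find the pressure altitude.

12000 ft

DA = PA + 120 × (OAT − (15 − 2·PA/1000)) = PA + 120·OAT − 1800 + 0.24·PA = 1.24·PA + 120·OAT − 1800.
So 1.24·PA = 14040 − 120 × 8 + 1800 = 14880.
PA = 14880 / 1.24 = 12000 ft.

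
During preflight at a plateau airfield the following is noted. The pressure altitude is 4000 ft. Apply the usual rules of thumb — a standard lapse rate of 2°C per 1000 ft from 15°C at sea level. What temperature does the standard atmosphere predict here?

7°C

ISA temperature = 15 − 2 × (4000/1000) = 15 − 8 = 7°C.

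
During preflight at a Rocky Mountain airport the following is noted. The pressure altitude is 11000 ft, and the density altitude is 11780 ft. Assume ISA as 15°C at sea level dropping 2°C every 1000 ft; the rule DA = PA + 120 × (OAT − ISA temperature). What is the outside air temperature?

Density altitude − pressure altitude = 11780 − 11000 = +780 ft.
At 120 ft/°C that is an ISA deviation of 780/120 = +6.5°C.
ISA temperature at 11000 ft = 15 − 2 × (11000/1000) = -7°C.
OAT = ISA + deviation = -7 + (+6.5) = -0.5°C.

-0.5°C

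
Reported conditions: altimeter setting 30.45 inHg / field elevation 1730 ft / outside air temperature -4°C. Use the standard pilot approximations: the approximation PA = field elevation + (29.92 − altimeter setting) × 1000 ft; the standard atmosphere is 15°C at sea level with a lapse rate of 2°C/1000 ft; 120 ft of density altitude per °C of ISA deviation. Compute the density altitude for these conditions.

-792 ft

Pressure altitude = 1730 + (29.92 − 30.45) × 1000 = 1730 + (-530) = 1200 ft.
ISA temperature at 1200 ft = 15 − 2 × (1200/1000) = 12.6°C.
ISA deviation = -4 − 12.6 = -16.6°C.
Density altitude = 1200 + 120 × (-16.6) = -792 ft.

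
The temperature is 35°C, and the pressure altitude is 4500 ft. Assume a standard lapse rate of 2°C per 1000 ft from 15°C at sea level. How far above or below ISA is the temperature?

ISA+29°C

ISA temperature at 4500 ft = 15 − 2 × (4500/1000) = 6°C.
Deviation = OAT − ISA = 35 − 6 = +29°C.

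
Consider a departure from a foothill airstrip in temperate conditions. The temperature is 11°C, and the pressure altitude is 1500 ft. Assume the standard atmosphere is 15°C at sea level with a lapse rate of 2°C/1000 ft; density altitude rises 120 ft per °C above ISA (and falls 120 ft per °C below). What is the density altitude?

ISA temperature at 1500 ft = 15 − 2 × (1500/1000) = 12°C.
ISA deviation = 11 − 12 = -1°C.
Density altitude = 1500 + 120 × (-1) = 1500 + (-120) = 1380 ft.

1380 ft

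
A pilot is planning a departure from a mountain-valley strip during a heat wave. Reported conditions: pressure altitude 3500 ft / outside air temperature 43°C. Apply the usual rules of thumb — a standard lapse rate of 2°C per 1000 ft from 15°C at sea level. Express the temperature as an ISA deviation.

ISA temperature at 3500 ft = 15 − 2 × (3500/1000) = 8°C.
Deviation = OAT − ISA = 43 − 8 = +35°C.

ISA+35°C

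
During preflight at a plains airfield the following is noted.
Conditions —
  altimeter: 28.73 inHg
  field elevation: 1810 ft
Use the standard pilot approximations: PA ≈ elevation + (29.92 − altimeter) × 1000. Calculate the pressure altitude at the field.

Pressure correction = (29.92 − 28.73) × 1000 = +1190 ft.
Pressure altitude = 1810 + (+1190) = 3000 ft.

3000 ft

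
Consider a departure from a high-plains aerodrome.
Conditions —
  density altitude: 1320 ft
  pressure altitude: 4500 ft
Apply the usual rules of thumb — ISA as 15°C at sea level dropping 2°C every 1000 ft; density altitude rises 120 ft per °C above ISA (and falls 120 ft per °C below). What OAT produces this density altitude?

-20.5°C

Density altitude − pressure altitude = 1320 − 4500 = -3180 ft.
At 120 ft/°C that is an ISA deviation of -3180/120 = -26.5°C.
ISA temperature at 4500 ft = 15 − 2 × (4500/1000) = 6°C.
OAT = ISA + deviation = 6 + (-26.5) = -20.5°C.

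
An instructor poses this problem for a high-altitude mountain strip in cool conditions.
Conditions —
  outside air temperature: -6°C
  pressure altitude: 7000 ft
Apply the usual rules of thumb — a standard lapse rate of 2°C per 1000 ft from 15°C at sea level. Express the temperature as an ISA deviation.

ISA temperature at 7000 ft = 15 − 2 × (7000/1000) = 1°C.
Deviation = OAT − ISA = -6 − 1 = -7°C.

ISA-7°C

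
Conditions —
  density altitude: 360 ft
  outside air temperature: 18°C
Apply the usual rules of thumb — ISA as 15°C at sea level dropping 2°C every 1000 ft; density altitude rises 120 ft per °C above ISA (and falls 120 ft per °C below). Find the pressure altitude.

0 ft

DA = PA + 120 × (OAT − (15 − 2·PA/1000)) = PA + 120·OAT − 1800 + 0.24·PA = 1.24·PA + 120·OAT − 1800.
So 1.24·PA = 360 − 120 × 18 + 1800 = 0.
PA = 0 / 1.24 = 0 ft.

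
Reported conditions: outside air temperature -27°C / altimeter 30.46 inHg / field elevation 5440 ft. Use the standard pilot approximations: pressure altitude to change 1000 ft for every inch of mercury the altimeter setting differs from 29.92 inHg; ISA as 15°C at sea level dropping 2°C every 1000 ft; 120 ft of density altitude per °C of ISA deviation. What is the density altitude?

Pressure altitude = 5440 + (29.92 − 30.46) × 1000 = 5440 + (-540) = 4900 ft.
ISA temperature at 4900 ft = 15 − 2 × (4900/1000) = 5.2°C.
ISA deviation = -27 − 5.2 = -32.2°C.
Density altitude = 4900 + 120 × (-32.2) = 1036 ft.

1036 ft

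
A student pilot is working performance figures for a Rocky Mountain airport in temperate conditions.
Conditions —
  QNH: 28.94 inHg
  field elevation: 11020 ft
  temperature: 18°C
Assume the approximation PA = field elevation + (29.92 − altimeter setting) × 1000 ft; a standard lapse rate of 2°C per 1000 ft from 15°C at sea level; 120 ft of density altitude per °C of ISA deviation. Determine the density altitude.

15240 ft

Pressure altitude = 11020 + (29.92 − 28.94) × 1000 = 11020 + (+980) = 12000 ft.
ISA temperature at 12000 ft = 15 − 2 × (12000/1000) = -9°C.
ISA deviation = 18 − (-9) = +27°C.
Density altitude = 12000 + 120 × (27) = 15240 ft.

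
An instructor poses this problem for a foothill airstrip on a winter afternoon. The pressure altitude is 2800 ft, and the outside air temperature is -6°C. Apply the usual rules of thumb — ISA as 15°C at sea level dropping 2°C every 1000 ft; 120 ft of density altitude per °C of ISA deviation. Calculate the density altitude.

952 ft

ISA temperature at 2800 ft = 15 − 2 × (2800/1000) = 9.4°C.
ISA deviation = -6 − 9.4 = -15.4°C.
Density altitude = 2800 + 120 × (-15.4) = 2800 + (-1848) = 952 ft.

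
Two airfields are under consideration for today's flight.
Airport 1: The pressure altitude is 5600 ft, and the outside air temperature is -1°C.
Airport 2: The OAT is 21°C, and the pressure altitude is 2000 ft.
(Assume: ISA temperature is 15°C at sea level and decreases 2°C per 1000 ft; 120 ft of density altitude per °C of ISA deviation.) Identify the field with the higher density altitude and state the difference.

Airport 1: ISA temp = 3.8°C, deviation -4.8°C, DA = 5600 + 120 × (-4.8) = 5024 ft.
Airport 2: ISA temp = 11°C, deviation +10°C, DA = 2000 + 120 × 10 = 3200 ft.
Airport 1 is higher by 5024 − 3200 = 1824 ft.

Airport 1 by 1824 ft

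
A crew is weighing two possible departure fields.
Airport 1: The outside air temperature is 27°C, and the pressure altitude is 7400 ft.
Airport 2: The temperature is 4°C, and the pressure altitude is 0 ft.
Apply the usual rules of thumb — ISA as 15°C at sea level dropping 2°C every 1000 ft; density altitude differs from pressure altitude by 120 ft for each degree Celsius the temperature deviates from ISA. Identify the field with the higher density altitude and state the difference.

Airport 1: ISA temp = 0.2°C, deviation +26.8°C, DA = 7400 + 120 × 26.8 = 10616 ft.
Airport 2: ISA temp = 15°C, deviation -11°C, DA = 0 + 120 × (-11) = -1320 ft.
Airport 1 is higher by 10616 − (-1320) = 11936 ft.

Airport 1 by 11936 ft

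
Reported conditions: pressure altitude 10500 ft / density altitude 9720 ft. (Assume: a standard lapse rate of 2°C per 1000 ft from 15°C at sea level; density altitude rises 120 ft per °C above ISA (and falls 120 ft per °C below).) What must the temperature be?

-12.5°C

Density altitude − pressure altitude = 9720 − 10500 = -780 ft.
At 120 ft/°C that is an ISA deviation of -780/120 = -6.5°C.
ISA temperature at 10500 ft = 15 − 2 × (10500/1000) = -6°C.
OAT = ISA + deviation = -6 + (-6.5) = -12.5°C.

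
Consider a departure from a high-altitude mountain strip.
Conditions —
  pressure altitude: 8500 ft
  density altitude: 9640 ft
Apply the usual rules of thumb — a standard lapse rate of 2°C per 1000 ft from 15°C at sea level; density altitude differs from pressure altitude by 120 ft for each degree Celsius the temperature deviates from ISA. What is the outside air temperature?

7.5°C

Density altitude − pressure altitude = 9640 − 8500 = +1140 ft.
At 120 ft/°C that is an ISA deviation of 1140/120 = +9.5°C.
ISA temperature at 8500 ft = 15 − 2 × (8500/1000) = -2°C.
OAT = ISA + deviation = -2 + (+9.5) = 7.5°C.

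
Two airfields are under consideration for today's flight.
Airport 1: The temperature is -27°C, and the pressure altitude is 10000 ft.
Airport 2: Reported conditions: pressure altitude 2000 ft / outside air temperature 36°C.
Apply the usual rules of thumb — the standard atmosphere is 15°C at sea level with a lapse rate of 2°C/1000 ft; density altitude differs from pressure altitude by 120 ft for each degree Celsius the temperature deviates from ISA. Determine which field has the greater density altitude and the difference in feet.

Airport 1 by 2360 ft

Airport 1: ISA temp = -5°C, deviation -22°C, DA = 10000 + 120 × (-22) = 7360 ft.
Airport 2: ISA temp = 11°C, deviation +25°C, DA = 2000 + 120 × 25 = 5000 ft.
Airport 1 is higher by 7360 − 5000 = 2360 ft.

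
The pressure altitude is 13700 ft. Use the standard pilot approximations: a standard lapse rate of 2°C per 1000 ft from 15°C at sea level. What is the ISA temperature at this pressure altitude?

ISA temperature = 15 − 2 × (13700/1000) = 15 − 27.4 = -12.4°C.

-12.4°C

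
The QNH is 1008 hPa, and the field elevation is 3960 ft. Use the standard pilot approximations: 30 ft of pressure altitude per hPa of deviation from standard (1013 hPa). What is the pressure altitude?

4110 ft

Pressure correction = (1013 − 1008) × 30 = +150 ft.
Pressure altitude = 3960 + (+150) = 4110 ft.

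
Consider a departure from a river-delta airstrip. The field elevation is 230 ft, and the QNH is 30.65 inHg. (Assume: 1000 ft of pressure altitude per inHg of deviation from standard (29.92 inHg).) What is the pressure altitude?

-500 ft

Pressure correction = (29.92 − 30.65) × 1000 = -730 ft.
Pressure altitude = 230 + (-730) = -500 ft.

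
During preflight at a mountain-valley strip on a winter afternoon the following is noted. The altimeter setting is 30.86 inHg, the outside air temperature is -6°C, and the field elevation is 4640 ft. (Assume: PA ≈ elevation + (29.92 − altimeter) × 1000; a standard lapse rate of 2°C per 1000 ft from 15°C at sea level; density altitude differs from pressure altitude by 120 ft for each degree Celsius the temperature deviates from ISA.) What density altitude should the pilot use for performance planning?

Pressure altitude = 4640 + (29.92 − 30.86) × 1000 = 4640 + (-940) = 3700 ft.
ISA temperature at 3700 ft = 15 − 2 × (3700/1000) = 7.6°C.
ISA deviation = -6 − 7.6 = -13.6°C.
Density altitude = 3700 + 120 × (-13.6) = 2068 ft.

2068 ft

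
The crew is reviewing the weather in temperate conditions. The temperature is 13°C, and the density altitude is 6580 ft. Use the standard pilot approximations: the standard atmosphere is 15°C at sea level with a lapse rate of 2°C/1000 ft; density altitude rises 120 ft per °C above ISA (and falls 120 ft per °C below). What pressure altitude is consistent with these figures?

DA = PA + 120 × (OAT − (15 − 2·PA/1000)) = PA + 120·OAT − 1800 + 0.24·PA = 1.24·PA + 120·OAT − 1800.
So 1.24·PA = 6580 − 120 × 13 + 1800 = 6820.
PA = 6820 / 1.24 = 5500 ft.

5500 ft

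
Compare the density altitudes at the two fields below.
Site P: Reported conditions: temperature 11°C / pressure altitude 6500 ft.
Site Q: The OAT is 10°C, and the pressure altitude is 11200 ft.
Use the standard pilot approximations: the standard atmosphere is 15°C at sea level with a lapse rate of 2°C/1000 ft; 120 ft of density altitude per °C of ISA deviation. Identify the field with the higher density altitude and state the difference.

Site P: ISA temp = 2°C, deviation +9°C, DA = 6500 + 120 × 9 = 7580 ft.
Site Q: ISA temp = -7.4°C, deviation +17.4°C, DA = 11200 + 120 × 17.4 = 13288 ft.
Site Q is higher by 13288 − 7580 = 5708 ft.

Site Q by 5708 ft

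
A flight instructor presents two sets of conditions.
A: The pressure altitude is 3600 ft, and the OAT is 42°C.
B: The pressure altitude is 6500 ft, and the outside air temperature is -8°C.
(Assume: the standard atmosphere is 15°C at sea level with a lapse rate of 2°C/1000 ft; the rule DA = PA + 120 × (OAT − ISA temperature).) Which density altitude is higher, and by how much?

A: ISA temp = 7.8°C, deviation +34.2°C, DA = 3600 + 120 × 34.2 = 7704 ft.
B: ISA temp = 2°C, deviation -10°C, DA = 6500 + 120 × (-10) = 5300 ft.
A is higher by 7704 − 5300 = 2404 ft.

A by 2404 ft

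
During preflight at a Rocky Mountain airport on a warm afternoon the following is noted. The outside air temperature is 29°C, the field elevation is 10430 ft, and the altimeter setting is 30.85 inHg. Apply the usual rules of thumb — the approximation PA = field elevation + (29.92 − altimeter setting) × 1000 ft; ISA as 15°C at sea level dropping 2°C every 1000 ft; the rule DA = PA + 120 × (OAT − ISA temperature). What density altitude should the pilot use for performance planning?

Pressure altitude = 10430 + (29.92 − 30.85) × 1000 = 10430 + (-930) = 9500 ft.
ISA temperature at 9500 ft = 15 − 2 × (9500/1000) = -4°C.
ISA deviation = 29 − (-4) = +33°C.
Density altitude = 9500 + 120 × (33) = 13460 ft.

13460 ft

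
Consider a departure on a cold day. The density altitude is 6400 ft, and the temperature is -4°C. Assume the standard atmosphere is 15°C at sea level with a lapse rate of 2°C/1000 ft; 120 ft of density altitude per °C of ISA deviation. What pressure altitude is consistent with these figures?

7000 ft

DA = PA + 120 × (OAT − (15 − 2·PA/1000)) = PA + 120·OAT − 1800 + 0.24·PA = 1.24·PA + 120·OAT − 1800.
So 1.24·PA = 6400 − 120 × (-4) + 1800 = 8680.
PA = 8680 / 1.24 = 7000 ft.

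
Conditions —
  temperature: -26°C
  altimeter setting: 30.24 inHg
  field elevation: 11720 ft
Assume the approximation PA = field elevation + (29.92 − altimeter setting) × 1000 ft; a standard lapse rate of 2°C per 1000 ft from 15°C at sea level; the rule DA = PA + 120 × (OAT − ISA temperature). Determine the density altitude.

9216 ft

Pressure altitude = 11720 + (29.92 − 30.24) × 1000 = 11720 + (-320) = 11400 ft.
ISA temperature at 11400 ft = 15 − 2 × (11400/1000) = -7.8°C.
ISA deviation = -26 − (-7.8) = -18.2°C.
Density altitude = 11400 + 120 × (-18.2) = 9216 ft.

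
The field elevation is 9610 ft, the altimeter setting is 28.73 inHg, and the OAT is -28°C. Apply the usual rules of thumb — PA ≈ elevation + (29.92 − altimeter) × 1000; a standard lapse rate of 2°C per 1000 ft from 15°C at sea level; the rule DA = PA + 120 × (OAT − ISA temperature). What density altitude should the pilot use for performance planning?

Pressure altitude = 9610 + (29.92 − 28.73) × 1000 = 9610 + (+1190) = 10800 ft.
ISA temperature at 10800 ft = 15 − 2 × (10800/1000) = -6.6°C.
ISA deviation = -28 − (-6.6) = -21.4°C.
Density altitude = 10800 + 120 × (-21.4) = 8232 ft.

8232 ft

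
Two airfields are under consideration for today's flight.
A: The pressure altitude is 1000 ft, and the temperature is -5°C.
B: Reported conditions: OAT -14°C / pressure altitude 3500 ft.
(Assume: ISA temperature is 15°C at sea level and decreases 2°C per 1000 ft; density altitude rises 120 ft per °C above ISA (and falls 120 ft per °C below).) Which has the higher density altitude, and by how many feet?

B by 2020 ft

A: ISA temp = 13°C, deviation -18°C, DA = 1000 + 120 × (-18) = -1160 ft.
B: ISA temp = 8°C, deviation -22°C, DA = 3500 + 120 × (-22) = 860 ft.
B is higher by 860 − (-1160) = 2020 ft.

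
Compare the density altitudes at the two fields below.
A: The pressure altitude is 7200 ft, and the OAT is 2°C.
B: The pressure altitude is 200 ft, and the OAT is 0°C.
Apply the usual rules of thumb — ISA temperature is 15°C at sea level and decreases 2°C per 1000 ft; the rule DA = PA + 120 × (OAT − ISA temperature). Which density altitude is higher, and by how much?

A: ISA temp = 0.6°C, deviation +1.4°C, DA = 7200 + 120 × 1.4 = 7368 ft.
B: ISA temp = 14.6°C, deviation -14.6°C, DA = 200 + 120 × (-14.6) = -1552 ft.
A is higher by 7368 − (-1552) = 8920 ft.

A by 8920 ft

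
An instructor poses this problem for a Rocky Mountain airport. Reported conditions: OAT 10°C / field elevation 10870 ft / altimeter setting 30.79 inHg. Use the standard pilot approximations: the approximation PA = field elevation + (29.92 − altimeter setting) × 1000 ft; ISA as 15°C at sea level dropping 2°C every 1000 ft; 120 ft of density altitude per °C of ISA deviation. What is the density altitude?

11800 ft

Pressure altitude = 10870 + (29.92 − 30.79) × 1000 = 10870 + (-870) = 10000 ft.
ISA temperature at 10000 ft = 15 − 2 × (10000/1000) = -5°C.
ISA deviation = 10 − (-5) = +15°C.
Density altitude = 10000 + 120 × (15) = 11800 ft.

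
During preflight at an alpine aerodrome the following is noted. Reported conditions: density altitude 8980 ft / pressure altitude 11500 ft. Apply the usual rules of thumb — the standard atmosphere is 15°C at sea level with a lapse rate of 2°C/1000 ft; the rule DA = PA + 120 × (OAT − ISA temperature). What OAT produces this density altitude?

-29°C

Density altitude − pressure altitude = 8980 − 11500 = -2520 ft.
At 120 ft/°C that is an ISA deviation of -2520/120 = -21°C.
ISA temperature at 11500 ft = 15 − 2 × (11500/1000) = -8°C.
OAT = ISA + deviation = -8 + (-21) = -29°C.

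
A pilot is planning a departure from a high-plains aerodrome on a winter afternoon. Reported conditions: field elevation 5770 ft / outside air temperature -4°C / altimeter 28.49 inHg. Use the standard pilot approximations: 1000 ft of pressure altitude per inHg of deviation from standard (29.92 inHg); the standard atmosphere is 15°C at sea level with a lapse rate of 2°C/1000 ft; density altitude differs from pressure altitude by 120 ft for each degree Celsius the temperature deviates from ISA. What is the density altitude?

6648 ft

Pressure altitude = 5770 + (29.92 − 28.49) × 1000 = 5770 + (+1430) = 7200 ft.
ISA temperature at 7200 ft = 15 − 2 × (7200/1000) = 0.6°C.
ISA deviation = -4 − 0.6 = -4.6°C.
Density altitude = 7200 + 120 × (-4.6) = 6648 ft.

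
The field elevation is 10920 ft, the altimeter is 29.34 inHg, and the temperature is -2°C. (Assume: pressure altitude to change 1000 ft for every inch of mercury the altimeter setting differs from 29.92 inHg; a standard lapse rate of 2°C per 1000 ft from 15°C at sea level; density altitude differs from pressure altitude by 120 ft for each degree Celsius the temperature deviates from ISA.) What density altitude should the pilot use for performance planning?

12220 ft

Pressure altitude = 10920 + (29.92 − 29.34) × 1000 = 10920 + (+580) = 11500 ft.
ISA temperature at 11500 ft = 15 − 2 × (11500/1000) = -8°C.
ISA deviation = -2 − (-8) = +6°C.
Density altitude = 11500 + 120 × (6) = 12220 ft.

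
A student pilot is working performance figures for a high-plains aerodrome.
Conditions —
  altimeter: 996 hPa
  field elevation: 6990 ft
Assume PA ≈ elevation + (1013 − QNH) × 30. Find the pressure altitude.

7500 ft

Pressure correction = (1013 − 996) × 30 = +510 ft.
Pressure altitude = 6990 + (+510) = 7500 ft.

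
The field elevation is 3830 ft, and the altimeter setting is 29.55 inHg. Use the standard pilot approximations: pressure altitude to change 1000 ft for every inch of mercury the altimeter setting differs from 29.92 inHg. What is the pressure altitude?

Pressure correction = (29.92 − 29.55) × 1000 = +370 ft.
Pressure altitude = 3830 + (+370) = 4200 ft.

4200 ft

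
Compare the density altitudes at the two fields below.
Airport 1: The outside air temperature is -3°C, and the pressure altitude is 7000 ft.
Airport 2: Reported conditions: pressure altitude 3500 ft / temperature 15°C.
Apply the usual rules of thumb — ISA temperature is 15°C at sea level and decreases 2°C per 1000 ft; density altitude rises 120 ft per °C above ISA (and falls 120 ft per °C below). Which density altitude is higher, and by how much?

Airport 1 by 2180 ft

Airport 1: ISA temp = 1°C, deviation -4°C, DA = 7000 + 120 × (-4) = 6520 ft.
Airport 2: ISA temp = 8°C, deviation +7°C, DA = 3500 + 120 × 7 = 4340 ft.
Airport 1 is higher by 6520 − 4340 = 2180 ft.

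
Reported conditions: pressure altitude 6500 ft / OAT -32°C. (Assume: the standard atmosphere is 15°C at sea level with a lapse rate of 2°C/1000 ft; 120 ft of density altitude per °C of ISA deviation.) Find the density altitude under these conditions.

2420 ft

ISA temperature at 6500 ft = 15 − 2 × (6500/1000) = 2°C.
ISA deviation = -32 − 2 = -34°C.
Density altitude = 6500 + 120 × (-34) = 6500 + (-4080) = 2420 ft.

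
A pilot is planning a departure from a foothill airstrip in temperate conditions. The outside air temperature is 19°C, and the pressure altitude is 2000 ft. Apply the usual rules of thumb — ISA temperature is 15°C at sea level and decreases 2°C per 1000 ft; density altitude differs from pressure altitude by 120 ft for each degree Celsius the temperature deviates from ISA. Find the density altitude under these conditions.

ISA temperature at 2000 ft = 15 − 2 × (2000/1000) = 11°C.
ISA deviation = 19 − 11 = +8°C.
Density altitude = 2000 + 120 × (8) = 2000 + (+960) = 2960 ft.

2960 ft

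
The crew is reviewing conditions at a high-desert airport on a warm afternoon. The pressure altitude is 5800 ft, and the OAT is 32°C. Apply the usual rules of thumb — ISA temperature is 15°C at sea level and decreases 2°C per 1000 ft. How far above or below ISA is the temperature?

ISA+28.6°C

ISA temperature at 5800 ft = 15 − 2 × (5800/1000) = 3.4°C.
Deviation = OAT − ISA = 32 − 3.4 = +28.6°C.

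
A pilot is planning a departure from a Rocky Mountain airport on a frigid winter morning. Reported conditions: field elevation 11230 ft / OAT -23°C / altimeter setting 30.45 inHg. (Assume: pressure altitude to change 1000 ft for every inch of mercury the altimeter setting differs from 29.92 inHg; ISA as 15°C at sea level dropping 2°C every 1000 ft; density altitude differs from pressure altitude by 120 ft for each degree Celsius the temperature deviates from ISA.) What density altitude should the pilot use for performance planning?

Pressure altitude = 11230 + (29.92 − 30.45) × 1000 = 11230 + (-530) = 10700 ft.
ISA temperature at 10700 ft = 15 − 2 × (10700/1000) = -6.4°C.
ISA deviation = -23 − (-6.4) = -16.6°C.
Density altitude = 10700 + 120 × (-16.6) = 8708 ft.

8708 ft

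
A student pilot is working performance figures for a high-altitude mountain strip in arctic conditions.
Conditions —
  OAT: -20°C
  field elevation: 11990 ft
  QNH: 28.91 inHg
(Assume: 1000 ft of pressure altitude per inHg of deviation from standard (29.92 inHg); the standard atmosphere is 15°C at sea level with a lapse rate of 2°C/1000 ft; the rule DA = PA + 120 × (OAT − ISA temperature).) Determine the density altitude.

Pressure altitude = 11990 + (29.92 − 28.91) × 1000 = 11990 + (+1010) = 13000 ft.
ISA temperature at 13000 ft = 15 − 2 × (13000/1000) = -11°C.
ISA deviation = -20 − (-11) = -9°C.
Density altitude = 13000 + 120 × (-9) = 11920 ft.

11920 ft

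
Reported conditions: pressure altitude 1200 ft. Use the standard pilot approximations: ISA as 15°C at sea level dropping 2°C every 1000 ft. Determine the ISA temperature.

ISA temperature = 15 − 2 × (1200/1000) = 15 − 2.4 = 12.6°C.

12.6°C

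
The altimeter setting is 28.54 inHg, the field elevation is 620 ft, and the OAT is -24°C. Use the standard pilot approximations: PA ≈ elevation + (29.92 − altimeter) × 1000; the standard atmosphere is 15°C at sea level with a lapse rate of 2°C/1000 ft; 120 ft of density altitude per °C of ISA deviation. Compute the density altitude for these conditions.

-2200 ft

Pressure altitude = 620 + (29.92 − 28.54) × 1000 = 620 + (+1380) = 2000 ft.
ISA temperature at 2000 ft = 15 − 2 × (2000/1000) = 11°C.
ISA deviation = -24 − 11 = -35°C.
Density altitude = 2000 + 120 × (-35) = -2200 ft.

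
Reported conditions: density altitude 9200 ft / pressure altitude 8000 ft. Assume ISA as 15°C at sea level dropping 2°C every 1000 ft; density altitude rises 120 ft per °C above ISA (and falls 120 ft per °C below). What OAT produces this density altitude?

9°C

Density altitude − pressure altitude = 9200 − 8000 = +1200 ft.
At 120 ft/°C that is an ISA deviation of 1200/120 = +10°C.
ISA temperature at 8000 ft = 15 − 2 × (8000/1000) = -1°C.
OAT = ISA + deviation = -1 + (+10) = 9°C.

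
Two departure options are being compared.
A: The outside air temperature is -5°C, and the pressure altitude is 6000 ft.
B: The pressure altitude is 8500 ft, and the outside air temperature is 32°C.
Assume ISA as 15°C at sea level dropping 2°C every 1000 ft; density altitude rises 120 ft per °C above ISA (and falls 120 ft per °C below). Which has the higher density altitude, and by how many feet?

A: ISA temp = 3°C, deviation -8°C, DA = 6000 + 120 × (-8) = 5040 ft.
B: ISA temp = -2°C, deviation +34°C, DA = 8500 + 120 × 34 = 12580 ft.
B is higher by 12580 − 5040 = 7540 ft.

B by 7540 ft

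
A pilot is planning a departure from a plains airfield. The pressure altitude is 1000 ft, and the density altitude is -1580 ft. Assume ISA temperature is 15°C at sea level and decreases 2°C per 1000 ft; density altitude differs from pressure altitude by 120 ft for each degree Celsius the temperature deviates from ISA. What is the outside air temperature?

-8.5°C

Density altitude − pressure altitude = -1580 − 1000 = -2580 ft.
At 120 ft/°C that is an ISA deviation of -2580/120 = -21.5°C.
ISA temperature at 1000 ft = 15 − 2 × (1000/1000) = 13°C.
OAT = ISA + deviation = 13 + (-21.5) = -8.5°C.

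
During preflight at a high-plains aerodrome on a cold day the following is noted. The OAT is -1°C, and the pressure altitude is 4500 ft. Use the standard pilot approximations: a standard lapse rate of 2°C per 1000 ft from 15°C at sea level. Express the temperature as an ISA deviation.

ISA temperature at 4500 ft = 15 − 2 × (4500/1000) = 6°C.
Deviation = OAT − ISA = -1 − 6 = -7°C.

ISA-7°C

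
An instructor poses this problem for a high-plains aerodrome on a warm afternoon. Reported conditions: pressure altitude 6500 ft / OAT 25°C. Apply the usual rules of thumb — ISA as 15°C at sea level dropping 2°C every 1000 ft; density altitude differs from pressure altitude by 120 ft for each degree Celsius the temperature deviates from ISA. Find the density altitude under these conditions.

ISA temperature at 6500 ft = 15 − 2 × (6500/1000) = 2°C.
ISA deviation = 25 − 2 = +23°C.
Density altitude = 6500 + 120 × (23) = 6500 + (+2760) = 9260 ft.

9260 ft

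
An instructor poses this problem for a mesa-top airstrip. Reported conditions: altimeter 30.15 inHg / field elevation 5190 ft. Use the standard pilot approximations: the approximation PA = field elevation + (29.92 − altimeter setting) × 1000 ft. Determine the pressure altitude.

4960 ft

Pressure correction = (29.92 − 30.15) × 1000 = -230 ft.
Pressure altitude = 5190 + (-230) = 4960 ft.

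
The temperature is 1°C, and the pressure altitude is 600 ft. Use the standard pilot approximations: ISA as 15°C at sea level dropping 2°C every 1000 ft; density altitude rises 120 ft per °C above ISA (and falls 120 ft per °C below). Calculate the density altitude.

ISA temperature at 600 ft = 15 − 2 × (600/1000) = 13.8°C.
ISA deviation = 1 − 13.8 = -12.8°C.
Density altitude = 600 + 120 × (-12.8) = 600 + (-1536) = -936 ft.

-936 ft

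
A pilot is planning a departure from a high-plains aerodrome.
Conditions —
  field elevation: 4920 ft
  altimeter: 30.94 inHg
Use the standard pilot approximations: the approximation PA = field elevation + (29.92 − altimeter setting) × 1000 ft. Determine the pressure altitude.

3900 ft

Pressure correction = (29.92 − 30.94) × 1000 = -1020 ft.
Pressure altitude = 4920 + (-1020) = 3900 ft.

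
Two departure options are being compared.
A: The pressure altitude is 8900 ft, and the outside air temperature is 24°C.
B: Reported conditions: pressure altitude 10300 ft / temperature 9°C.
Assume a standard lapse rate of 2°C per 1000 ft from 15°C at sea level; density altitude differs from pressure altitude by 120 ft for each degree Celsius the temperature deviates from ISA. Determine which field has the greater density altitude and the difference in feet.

A: ISA temp = -2.8°C, deviation +26.8°C, DA = 8900 + 120 × 26.8 = 12116 ft.
B: ISA temp = -5.6°C, deviation +14.6°C, DA = 10300 + 120 × 14.6 = 12052 ft.
A is higher by 12116 − 12052 = 64 ft.

A by 64 ft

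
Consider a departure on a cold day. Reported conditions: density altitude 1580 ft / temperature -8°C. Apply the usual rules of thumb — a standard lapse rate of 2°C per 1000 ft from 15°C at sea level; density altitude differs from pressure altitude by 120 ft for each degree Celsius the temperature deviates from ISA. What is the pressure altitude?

DA = PA + 120 × (OAT − (15 − 2·PA/1000)) = PA + 120·OAT − 1800 + 0.24·PA = 1.24·PA + 120·OAT − 1800.
So 1.24·PA = 1580 − 120 × (-8) + 1800 = 4340.
PA = 4340 / 1.24 = 3500 ft.

3500 ft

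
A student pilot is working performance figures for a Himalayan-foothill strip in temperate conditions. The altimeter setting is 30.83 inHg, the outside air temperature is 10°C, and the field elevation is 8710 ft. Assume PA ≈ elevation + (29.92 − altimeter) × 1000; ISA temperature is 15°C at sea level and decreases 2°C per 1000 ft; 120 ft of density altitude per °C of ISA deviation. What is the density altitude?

9072 ft

Pressure altitude = 8710 + (29.92 − 30.83) × 1000 = 8710 + (-910) = 7800 ft.
ISA temperature at 7800 ft = 15 − 2 × (7800/1000) = -0.6°C.
ISA deviation = 10 − (-0.6) = +10.6°C.
Density altitude = 7800 + 120 × (10.6) = 9072 ft.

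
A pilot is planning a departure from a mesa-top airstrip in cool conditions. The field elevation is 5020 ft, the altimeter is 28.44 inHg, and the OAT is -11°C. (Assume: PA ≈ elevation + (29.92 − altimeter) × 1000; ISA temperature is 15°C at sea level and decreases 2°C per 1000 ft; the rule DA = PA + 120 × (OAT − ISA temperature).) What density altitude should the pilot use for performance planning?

4940 ft

Pressure altitude = 5020 + (29.92 − 28.44) × 1000 = 5020 + (+1480) = 6500 ft.
ISA temperature at 6500 ft = 15 − 2 × (6500/1000) = 2°C.
ISA deviation = -11 − 2 = -13°C.
Density altitude = 6500 + 120 × (-13) = 4940 ft.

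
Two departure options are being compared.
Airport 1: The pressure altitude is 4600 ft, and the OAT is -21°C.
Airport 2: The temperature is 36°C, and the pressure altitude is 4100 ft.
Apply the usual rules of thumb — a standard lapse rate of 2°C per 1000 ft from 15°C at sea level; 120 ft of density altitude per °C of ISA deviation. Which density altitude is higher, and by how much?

Airport 1: ISA temp = 5.8°C, deviation -26.8°C, DA = 4600 + 120 × (-26.8) = 1384 ft.
Airport 2: ISA temp = 6.8°C, deviation +29.2°C, DA = 4100 + 120 × 29.2 = 7604 ft.
Airport 2 is higher by 7604 − 1384 = 6220 ft.

Airport 2 by 6220 ft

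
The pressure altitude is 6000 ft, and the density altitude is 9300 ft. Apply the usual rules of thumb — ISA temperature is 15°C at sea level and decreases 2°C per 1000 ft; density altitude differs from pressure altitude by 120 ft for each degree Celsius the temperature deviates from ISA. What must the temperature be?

30.5°C

Density altitude − pressure altitude = 9300 − 6000 = +3300 ft.
At 120 ft/°C that is an ISA deviation of 3300/120 = +27.5°C.
ISA temperature at 6000 ft = 15 − 2 × (6000/1000) = 3°C.
OAT = ISA + deviation = 3 + (+27.5) = 30.5°C.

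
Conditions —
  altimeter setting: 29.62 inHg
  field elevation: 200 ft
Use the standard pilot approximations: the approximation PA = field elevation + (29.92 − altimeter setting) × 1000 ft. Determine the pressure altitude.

500 ft

Pressure correction = (29.92 − 29.62) × 1000 = +300 ft.
Pressure altitude = 200 + (+300) = 500 ft.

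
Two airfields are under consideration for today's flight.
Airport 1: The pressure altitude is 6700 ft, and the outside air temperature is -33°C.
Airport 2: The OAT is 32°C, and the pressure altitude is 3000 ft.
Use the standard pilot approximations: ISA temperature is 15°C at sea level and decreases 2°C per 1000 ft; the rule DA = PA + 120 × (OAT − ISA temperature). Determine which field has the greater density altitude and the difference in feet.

Airport 1: ISA temp = 1.6°C, deviation -34.6°C, DA = 6700 + 120 × (-34.6) = 2548 ft.
Airport 2: ISA temp = 9°C, deviation +23°C, DA = 3000 + 120 × 23 = 5760 ft.
Airport 2 is higher by 5760 − 2548 = 3212 ft.

Airport 2 by 3212 ft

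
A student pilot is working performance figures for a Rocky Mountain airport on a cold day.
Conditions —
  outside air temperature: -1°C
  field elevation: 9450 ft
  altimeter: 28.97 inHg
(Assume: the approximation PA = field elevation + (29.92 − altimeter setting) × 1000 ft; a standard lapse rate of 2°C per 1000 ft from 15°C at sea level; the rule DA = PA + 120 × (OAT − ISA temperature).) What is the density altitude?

10976 ft

Pressure altitude = 9450 + (29.92 − 28.97) × 1000 = 9450 + (+950) = 10400 ft.
ISA temperature at 10400 ft = 15 − 2 × (10400/1000) = -5.8°C.
ISA deviation = -1 − (-5.8) = +4.8°C.
Density altitude = 10400 + 120 × (4.8) = 10976 ft.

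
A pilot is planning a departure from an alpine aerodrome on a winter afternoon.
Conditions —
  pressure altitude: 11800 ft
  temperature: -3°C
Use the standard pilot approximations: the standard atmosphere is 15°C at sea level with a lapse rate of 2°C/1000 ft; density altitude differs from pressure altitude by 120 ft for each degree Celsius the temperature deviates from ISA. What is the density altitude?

12472 ft

ISA temperature at 11800 ft = 15 − 2 × (11800/1000) = -8.6°C.
ISA deviation = -3 − (-8.6) = +5.6°C.
Density altitude = 11800 + 120 × (5.6) = 11800 + (+672) = 12472 ft.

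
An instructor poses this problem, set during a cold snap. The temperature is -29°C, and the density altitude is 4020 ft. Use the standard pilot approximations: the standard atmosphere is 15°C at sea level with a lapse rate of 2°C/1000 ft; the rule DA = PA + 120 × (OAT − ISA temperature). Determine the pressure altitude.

7500 ft

DA = PA + 120 × (OAT − (15 − 2·PA/1000)) = PA + 120·OAT − 1800 + 0.24·PA = 1.24·PA + 120·OAT − 1800.
So 1.24·PA = 4020 − 120 × (-29) + 1800 = 9300.
PA = 9300 / 1.24 = 7500 ft.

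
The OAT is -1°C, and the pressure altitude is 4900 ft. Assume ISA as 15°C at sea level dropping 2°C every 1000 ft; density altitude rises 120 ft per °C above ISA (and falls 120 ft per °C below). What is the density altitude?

ISA temperature at 4900 ft = 15 − 2 × (4900/1000) = 5.2°C.
ISA deviation = -1 − 5.2 = -6.2°C.
Density altitude = 4900 + 120 × (-6.2) = 4900 + (-744) = 4156 ft.

4156 ft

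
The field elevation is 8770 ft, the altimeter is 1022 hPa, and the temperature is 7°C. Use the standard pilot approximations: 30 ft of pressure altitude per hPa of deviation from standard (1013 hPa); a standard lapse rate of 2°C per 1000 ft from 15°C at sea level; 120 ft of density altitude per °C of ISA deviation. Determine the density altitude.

Pressure altitude = 8770 + (1013 − 1022) × 30 = 8770 + (-270) = 8500 ft.
ISA temperature at 8500 ft = 15 − 2 × (8500/1000) = -2°C.
ISA deviation = 7 − (-2) = +9°C.
Density altitude = 8500 + 120 × (9) = 9580 ft.

9580 ft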